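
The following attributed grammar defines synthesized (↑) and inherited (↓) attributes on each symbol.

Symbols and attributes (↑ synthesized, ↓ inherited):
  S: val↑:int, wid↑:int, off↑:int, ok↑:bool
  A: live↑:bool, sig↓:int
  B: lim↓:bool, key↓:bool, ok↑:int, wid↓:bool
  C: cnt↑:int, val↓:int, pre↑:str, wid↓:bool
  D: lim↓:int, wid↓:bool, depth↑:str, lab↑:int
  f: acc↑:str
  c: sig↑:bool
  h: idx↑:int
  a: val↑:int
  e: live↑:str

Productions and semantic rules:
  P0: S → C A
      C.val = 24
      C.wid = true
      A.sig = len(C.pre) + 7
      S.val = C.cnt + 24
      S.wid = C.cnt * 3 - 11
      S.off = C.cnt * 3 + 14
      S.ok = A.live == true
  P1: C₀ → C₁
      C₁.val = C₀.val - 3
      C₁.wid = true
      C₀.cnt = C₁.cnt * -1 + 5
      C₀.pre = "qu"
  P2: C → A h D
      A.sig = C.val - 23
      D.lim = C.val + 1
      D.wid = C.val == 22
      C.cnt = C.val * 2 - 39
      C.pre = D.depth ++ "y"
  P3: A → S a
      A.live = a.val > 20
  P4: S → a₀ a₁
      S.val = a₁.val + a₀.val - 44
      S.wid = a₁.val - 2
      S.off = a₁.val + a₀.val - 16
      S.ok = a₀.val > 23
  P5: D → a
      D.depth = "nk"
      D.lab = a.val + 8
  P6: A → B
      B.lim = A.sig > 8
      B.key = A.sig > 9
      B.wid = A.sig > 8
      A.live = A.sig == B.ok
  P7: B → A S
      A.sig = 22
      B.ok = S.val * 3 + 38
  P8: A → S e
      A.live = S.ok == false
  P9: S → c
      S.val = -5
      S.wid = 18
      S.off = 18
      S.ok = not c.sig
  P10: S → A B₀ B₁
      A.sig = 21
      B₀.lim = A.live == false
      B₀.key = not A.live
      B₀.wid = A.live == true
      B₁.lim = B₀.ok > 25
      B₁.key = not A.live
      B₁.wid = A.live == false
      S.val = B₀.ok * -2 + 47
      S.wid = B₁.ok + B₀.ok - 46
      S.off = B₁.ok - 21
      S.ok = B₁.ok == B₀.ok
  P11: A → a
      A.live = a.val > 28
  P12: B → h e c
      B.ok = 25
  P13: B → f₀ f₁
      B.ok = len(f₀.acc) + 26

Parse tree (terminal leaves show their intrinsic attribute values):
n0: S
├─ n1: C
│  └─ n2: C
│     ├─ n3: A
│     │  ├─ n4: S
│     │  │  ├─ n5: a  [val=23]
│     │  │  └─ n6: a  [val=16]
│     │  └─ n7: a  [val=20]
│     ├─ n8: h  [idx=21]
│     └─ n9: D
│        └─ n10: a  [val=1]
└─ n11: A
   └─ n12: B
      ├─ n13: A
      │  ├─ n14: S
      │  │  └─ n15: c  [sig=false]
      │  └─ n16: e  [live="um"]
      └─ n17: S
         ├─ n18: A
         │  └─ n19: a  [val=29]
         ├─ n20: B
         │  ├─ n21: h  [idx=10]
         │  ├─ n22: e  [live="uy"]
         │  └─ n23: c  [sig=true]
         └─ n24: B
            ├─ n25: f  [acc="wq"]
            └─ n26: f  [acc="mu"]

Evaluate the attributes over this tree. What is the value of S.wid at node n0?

1. n1.val = 24  [24]
2. n1.wid = true  [true]
3. n2.val = 21  [C₀.val - 3]
4. n2.wid = true  [true]
5. n3.sig = -2  [C.val - 23]
6. n5.val = 23  [terminal]
7. n6.val = 16  [terminal]
8. n4.val = -5  [a₁.val + a₀.val - 44]
9. n4.wid = 14  [a₁.val - 2]
10. n4.off = 23  [a₁.val + a₀.val - 16]
11. n4.ok = false  [a₀.val > 23]
12. n7.val = 20  [terminal]
13. n3.live = false  [a.val > 20]
14. n8.idx = 21  [terminal]
15. n9.lim = 22  [C.val + 1]
16. n9.wid = false  [C.val == 22]
17. n10.val = 1  [terminal]
18. n9.depth = "nk"  ["nk"]
19. n9.lab = 9  [a.val + 8]
20. n2.cnt = 3  [C.val * 2 - 39]
21. n2.pre = "nky"  [D.depth ++ "y"]
22. n1.cnt = 2  [C₁.cnt * -1 + 5]
23. n1.pre = "qu"  ["qu"]
24. n11.sig = 9  [len(C.pre) + 7]
25. n12.lim = true  [A.sig > 8]
26. n12.key = false  [A.sig > 9]
27. n12.wid = true  [A.sig > 8]
28. n13.sig = 22  [22]
29. n15.sig = false  [terminal]
30. n14.val = -5  [-5]
31. n14.wid = 18  [18]
32. n14.off = 18  [18]
33. n14.ok = true  [not c.sig]
34. n16.live = "um"  [terminal]
35. n13.live = false  [S.ok == false]
36. n18.sig = 21  [21]
37. n19.val = 29  [terminal]
38. n18.live = true  [a.val > 28]
39. n20.lim = false  [A.live == false]
40. n20.key = false  [not A.live]
41. n20.wid = true  [A.live == true]
42. n21.idx = 10  [terminal]
43. n22.live = "uy"  [terminal]
44. n23.sig = true  [terminal]
45. n20.ok = 25  [25]
46. n24.lim = false  [B₀.ok > 25]
47. n24.key = false  [not A.live]
48. n24.wid = false  [A.live == false]
49. n25.acc = "wq"  [terminal]
50. n26.acc = "mu"  [terminal]
51. n24.ok = 28  [len(f₀.acc) + 26]
52. n17.val = -3  [B₀.ok * -2 + 47]
53. n17.wid = 7  [B₁.ok + B₀.ok - 46]
54. n17.off = 7  [B₁.ok - 21]
55. n17.ok = false  [B₁.ok == B₀.ok]
56. n12.ok = 29  [S.val * 3 + 38]
57. n11.live = false  [A.sig == B.ok]
58. n0.val = 26  [C.cnt + 24]
59. n0.wid = -5  [C.cnt * 3 - 11]
60. n0.off = 20  [C.cnt * 3 + 14]
61. n0.ok = false  [A.live == true]

-5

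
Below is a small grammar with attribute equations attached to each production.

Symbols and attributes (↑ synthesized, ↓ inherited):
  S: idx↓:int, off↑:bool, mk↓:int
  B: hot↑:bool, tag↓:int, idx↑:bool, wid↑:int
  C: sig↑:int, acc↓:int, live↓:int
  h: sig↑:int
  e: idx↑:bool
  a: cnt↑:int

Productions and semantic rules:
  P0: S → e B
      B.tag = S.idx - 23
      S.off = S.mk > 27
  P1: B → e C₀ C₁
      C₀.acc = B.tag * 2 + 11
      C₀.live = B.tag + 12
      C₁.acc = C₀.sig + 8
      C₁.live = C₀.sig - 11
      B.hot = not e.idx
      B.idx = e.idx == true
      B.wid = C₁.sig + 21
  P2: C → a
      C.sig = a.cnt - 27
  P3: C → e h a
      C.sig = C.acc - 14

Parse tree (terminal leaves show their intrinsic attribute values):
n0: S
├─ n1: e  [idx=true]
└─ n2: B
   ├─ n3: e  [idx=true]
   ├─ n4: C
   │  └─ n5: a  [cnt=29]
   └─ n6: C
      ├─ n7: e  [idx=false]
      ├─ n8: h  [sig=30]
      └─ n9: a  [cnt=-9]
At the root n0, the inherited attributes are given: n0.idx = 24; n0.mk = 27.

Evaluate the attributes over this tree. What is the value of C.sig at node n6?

-4

1. n0.idx = 24  [given at root]
2. n0.mk = 27  [given at root]
3. n1.idx = true  [terminal]
4. n2.tag = 1  [S.idx - 23]
5. n3.idx = true  [terminal]
6. n4.acc = 13  [B.tag * 2 + 11]
7. n4.live = 13  [B.tag + 12]
8. n5.cnt = 29  [terminal]
9. n4.sig = 2  [a.cnt - 27]
10. n6.acc = 10  [C₀.sig + 8]
11. n6.live = -9  [C₀.sig - 11]
12. n7.idx = false  [terminal]
13. n8.sig = 30  [terminal]
14. n9.cnt = -9  [terminal]
15. n6.sig = -4  [C.acc - 14]
16. n2.hot = false  [not e.idx]
17. n2.idx = true  [e.idx == true]
18. n2.wid = 17  [C₁.sig + 21]
19. n0.off = false  [S.mk > 27]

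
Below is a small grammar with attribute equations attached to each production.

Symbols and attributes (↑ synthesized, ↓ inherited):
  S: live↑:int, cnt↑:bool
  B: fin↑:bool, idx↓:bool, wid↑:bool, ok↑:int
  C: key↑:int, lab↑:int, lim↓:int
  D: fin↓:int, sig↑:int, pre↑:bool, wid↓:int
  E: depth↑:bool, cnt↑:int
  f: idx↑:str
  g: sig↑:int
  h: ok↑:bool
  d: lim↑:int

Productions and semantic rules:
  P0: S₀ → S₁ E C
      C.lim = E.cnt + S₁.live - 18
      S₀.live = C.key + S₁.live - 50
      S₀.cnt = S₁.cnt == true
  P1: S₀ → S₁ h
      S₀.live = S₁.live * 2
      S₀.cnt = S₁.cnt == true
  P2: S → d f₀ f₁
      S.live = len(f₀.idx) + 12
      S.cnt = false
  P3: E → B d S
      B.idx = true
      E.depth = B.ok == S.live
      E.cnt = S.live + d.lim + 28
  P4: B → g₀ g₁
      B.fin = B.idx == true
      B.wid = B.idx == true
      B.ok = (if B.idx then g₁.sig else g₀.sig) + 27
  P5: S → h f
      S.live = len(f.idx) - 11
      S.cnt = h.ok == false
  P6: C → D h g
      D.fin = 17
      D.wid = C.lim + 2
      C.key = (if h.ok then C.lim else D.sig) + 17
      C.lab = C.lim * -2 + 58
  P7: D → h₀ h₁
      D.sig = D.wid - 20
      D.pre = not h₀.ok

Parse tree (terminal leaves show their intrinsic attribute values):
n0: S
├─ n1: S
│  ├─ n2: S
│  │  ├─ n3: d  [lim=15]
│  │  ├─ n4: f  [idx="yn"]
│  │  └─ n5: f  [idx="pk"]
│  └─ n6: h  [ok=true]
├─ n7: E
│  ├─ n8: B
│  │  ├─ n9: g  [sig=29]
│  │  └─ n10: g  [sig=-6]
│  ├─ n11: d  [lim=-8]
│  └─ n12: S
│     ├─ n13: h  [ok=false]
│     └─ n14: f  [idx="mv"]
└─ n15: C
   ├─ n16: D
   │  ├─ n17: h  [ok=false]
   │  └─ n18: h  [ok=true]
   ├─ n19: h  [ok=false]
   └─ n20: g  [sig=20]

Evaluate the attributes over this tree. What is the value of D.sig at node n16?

1. n3.lim = 15  [terminal]
2. n4.idx = "yn"  [terminal]
3. n5.idx = "pk"  [terminal]
4. n2.live = 14  [len(f₀.idx) + 12]
5. n2.cnt = false  [false]
6. n6.ok = true  [terminal]
7. n1.live = 28  [S₁.live * 2]
8. n1.cnt = false  [S₁.cnt == true]
9. n8.idx = true  [true]
10. n9.sig = 29  [terminal]
11. n10.sig = -6  [terminal]
12. n8.fin = true  [B.idx == true]
13. n8.wid = true  [B.idx == true]
14. n8.ok = 21  [(if B.idx then g₁.sig else g₀.sig) + 27]
15. n11.lim = -8  [terminal]
16. n13.ok = false  [terminal]
17. n14.idx = "mv"  [terminal]
18. n12.live = -9  [len(f.idx) - 11]
19. n12.cnt = true  [h.ok == false]
20. n7.depth = false  [B.ok == S.live]
21. n7.cnt = 11  [S.live + d.lim + 28]
22. n15.lim = 21  [E.cnt + S₁.live - 18]
23. n16.fin = 17  [17]
24. n16.wid = 23  [C.lim + 2]
25. n17.ok = false  [terminal]
26. n18.ok = true  [terminal]
27. n16.sig = 3  [D.wid - 20]
28. n16.pre = true  [not h₀.ok]
29. n19.ok = false  [terminal]
30. n20.sig = 20  [terminal]
31. n15.key = 20  [(if h.ok then C.lim else D.sig) + 17]
32. n15.lab = 16  [C.lim * -2 + 58]
33. n0.live = -2  [C.key + S₁.live - 50]
34. n0.cnt = false  [S₁.cnt == true]

3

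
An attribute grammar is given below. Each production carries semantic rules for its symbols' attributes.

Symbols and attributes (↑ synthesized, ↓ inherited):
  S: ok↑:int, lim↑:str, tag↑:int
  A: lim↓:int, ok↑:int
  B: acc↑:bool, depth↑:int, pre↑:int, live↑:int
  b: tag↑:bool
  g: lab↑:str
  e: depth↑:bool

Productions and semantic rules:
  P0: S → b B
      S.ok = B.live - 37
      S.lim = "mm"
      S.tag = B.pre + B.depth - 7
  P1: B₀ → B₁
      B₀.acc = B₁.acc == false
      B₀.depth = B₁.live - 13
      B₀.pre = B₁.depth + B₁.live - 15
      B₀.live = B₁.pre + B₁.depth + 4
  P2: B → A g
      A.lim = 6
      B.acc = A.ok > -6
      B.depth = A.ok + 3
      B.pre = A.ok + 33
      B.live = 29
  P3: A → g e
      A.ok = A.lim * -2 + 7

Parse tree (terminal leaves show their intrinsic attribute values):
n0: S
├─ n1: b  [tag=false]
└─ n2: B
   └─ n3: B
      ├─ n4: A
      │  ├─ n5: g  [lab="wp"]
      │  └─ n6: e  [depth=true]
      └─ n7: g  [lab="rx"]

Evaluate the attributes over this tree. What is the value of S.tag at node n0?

21

1. n1.tag = false  [terminal]
2. n4.lim = 6  [6]
3. n5.lab = "wp"  [terminal]
4. n6.depth = true  [terminal]
5. n4.ok = -5  [A.lim * -2 + 7]
6. n7.lab = "rx"  [terminal]
7. n3.acc = true  [A.ok > -6]
8. n3.depth = -2  [A.ok + 3]
9. n3.pre = 28  [A.ok + 33]
10. n3.live = 29  [29]
11. n2.acc = false  [B₁.acc == false]
12. n2.depth = 16  [B₁.live - 13]
13. n2.pre = 12  [B₁.depth + B₁.live - 15]
14. n2.live = 30  [B₁.pre + B₁.depth + 4]
15. n0.ok = -7  [B.live - 37]
16. n0.lim = "mm"  ["mm"]
17. n0.tag = 21  [B.pre + B.depth - 7]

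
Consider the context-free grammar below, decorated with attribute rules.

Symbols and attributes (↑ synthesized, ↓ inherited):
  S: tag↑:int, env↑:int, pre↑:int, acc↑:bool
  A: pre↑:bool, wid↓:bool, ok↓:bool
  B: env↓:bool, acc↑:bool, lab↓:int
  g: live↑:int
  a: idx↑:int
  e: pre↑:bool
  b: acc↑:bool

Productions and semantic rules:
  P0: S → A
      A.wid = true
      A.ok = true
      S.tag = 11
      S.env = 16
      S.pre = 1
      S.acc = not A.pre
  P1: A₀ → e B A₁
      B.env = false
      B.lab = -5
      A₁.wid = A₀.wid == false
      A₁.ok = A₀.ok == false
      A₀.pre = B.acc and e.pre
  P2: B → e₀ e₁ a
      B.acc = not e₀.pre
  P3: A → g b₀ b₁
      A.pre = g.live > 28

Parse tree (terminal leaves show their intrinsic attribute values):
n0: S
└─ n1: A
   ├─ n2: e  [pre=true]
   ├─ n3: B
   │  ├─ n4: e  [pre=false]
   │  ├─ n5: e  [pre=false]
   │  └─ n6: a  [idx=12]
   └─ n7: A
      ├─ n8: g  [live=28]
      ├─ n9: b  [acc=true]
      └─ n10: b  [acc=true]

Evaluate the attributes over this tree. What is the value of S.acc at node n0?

1. n1.wid = true  [true]
2. n1.ok = true  [true]
3. n2.pre = true  [terminal]
4. n3.env = false  [false]
5. n3.lab = -5  [-5]
6. n4.pre = false  [terminal]
7. n5.pre = false  [terminal]
8. n6.idx = 12  [terminal]
9. n3.acc = true  [not e₀.pre]
10. n7.wid = false  [A₀.wid == false]
11. n7.ok = false  [A₀.ok == false]
12. n8.live = 28  [terminal]
13. n9.acc = true  [terminal]
14. n10.acc = true  [terminal]
15. n7.pre = false  [g.live > 28]
16. n1.pre = true  [B.acc and e.pre]
17. n0.tag = 11  [11]
18. n0.env = 16  [16]
19. n0.pre = 1  [1]
20. n0.acc = false  [not A.pre]

false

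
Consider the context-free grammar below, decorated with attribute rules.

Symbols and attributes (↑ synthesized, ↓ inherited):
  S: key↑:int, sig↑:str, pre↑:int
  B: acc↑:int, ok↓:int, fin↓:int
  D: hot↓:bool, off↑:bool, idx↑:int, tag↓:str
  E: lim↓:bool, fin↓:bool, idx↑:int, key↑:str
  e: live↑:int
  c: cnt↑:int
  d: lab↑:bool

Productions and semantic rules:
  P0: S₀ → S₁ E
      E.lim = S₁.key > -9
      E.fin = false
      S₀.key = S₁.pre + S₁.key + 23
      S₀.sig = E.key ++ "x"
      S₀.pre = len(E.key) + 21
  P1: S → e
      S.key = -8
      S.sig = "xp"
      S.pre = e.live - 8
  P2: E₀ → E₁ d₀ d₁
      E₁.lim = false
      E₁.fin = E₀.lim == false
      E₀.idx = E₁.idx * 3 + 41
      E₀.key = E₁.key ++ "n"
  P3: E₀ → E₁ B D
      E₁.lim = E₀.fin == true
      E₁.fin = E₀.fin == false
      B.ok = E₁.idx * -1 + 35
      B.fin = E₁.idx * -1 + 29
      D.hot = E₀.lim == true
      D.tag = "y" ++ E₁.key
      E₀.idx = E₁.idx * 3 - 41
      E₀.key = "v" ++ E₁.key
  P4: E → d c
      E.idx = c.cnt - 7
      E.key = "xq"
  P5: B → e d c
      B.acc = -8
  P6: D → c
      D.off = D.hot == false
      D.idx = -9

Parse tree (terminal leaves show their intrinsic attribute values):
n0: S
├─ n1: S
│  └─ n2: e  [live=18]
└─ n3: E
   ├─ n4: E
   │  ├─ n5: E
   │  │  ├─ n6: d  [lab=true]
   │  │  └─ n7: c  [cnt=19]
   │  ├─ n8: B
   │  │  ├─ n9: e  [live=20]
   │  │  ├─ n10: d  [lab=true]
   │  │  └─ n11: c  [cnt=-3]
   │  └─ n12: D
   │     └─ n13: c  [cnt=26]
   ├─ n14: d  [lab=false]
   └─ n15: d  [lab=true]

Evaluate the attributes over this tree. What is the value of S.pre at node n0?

1. n2.live = 18  [terminal]
2. n1.key = -8  [-8]
3. n1.sig = "xp"  ["xp"]
4. n1.pre = 10  [e.live - 8]
5. n3.lim = true  [S₁.key > -9]
6. n3.fin = false  [false]
7. n4.lim = false  [false]
8. n4.fin = false  [E₀.lim == false]
9. n5.lim = false  [E₀.fin == true]
10. n5.fin = true  [E₀.fin == false]
11. n6.lab = true  [terminal]
12. n7.cnt = 19  [terminal]
13. n5.idx = 12  [c.cnt - 7]
14. n5.key = "xq"  ["xq"]
15. n8.ok = 23  [E₁.idx * -1 + 35]
16. n8.fin = 17  [E₁.idx * -1 + 29]
17. n9.live = 20  [terminal]
18. n10.lab = true  [terminal]
19. n11.cnt = -3  [terminal]
20. n8.acc = -8  [-8]
21. n12.hot = false  [E₀.lim == true]
22. n12.tag = "yxq"  ["y" ++ E₁.key]
23. n13.cnt = 26  [terminal]
24. n12.off = true  [D.hot == false]
25. n12.idx = -9  [-9]
26. n4.idx = -5  [E₁.idx * 3 - 41]
27. n4.key = "vxq"  ["v" ++ E₁.key]
28. n14.lab = false  [terminal]
29. n15.lab = true  [terminal]
30. n3.idx = 26  [E₁.idx * 3 + 41]
31. n3.key = "vxqn"  [E₁.key ++ "n"]
32. n0.key = 25  [S₁.pre + S₁.key + 23]
33. n0.sig = "vxqnx"  [E.key ++ "x"]
34. n0.pre = 25  [len(E.key) + 21]

25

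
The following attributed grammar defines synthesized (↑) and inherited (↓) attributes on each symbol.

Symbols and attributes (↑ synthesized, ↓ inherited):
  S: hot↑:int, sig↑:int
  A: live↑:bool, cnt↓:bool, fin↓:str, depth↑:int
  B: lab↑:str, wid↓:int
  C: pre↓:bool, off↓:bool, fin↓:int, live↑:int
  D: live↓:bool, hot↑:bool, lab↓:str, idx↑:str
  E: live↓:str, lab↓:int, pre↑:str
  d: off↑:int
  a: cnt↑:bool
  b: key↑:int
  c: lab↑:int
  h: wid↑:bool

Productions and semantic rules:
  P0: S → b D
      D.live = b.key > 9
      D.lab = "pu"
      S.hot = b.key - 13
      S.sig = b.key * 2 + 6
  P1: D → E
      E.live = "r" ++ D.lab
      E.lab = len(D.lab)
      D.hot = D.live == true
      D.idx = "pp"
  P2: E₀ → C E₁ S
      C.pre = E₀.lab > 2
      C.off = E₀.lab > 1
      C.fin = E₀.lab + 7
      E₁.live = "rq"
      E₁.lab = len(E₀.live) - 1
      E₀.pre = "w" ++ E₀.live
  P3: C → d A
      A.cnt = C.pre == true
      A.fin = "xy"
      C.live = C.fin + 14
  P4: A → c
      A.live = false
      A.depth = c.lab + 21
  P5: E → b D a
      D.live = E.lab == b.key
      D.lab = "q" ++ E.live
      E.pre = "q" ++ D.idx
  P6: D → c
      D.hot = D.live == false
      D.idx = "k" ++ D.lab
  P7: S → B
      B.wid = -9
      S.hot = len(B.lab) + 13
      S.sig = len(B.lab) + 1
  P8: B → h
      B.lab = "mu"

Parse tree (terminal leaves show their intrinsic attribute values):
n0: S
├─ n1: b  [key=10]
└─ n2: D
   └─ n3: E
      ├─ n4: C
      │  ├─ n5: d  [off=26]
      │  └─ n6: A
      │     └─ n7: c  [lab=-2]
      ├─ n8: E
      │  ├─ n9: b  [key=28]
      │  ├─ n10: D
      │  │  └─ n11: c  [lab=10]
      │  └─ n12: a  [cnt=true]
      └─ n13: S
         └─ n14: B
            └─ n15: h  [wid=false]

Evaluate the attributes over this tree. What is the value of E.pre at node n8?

"qkqrq"

1. n1.key = 10  [terminal]
2. n2.live = true  [b.key > 9]
3. n2.lab = "pu"  ["pu"]
4. n3.live = "rpu"  ["r" ++ D.lab]
5. n3.lab = 2  [len(D.lab)]
6. n4.pre = false  [E₀.lab > 2]
7. n4.off = true  [E₀.lab > 1]
8. n4.fin = 9  [E₀.lab + 7]
9. n5.off = 26  [terminal]
10. n6.cnt = false  [C.pre == true]
11. n6.fin = "xy"  ["xy"]
12. n7.lab = -2  [terminal]
13. n6.live = false  [false]
14. n6.depth = 19  [c.lab + 21]
15. n4.live = 23  [C.fin + 14]
16. n8.live = "rq"  ["rq"]
17. n8.lab = 2  [len(E₀.live) - 1]
18. n9.key = 28  [terminal]
19. n10.live = false  [E.lab == b.key]
20. n10.lab = "qrq"  ["q" ++ E.live]
21. n11.lab = 10  [terminal]
22. n10.hot = true  [D.live == false]
23. n10.idx = "kqrq"  ["k" ++ D.lab]
24. n12.cnt = true  [terminal]
25. n8.pre = "qkqrq"  ["q" ++ D.idx]
26. n14.wid = -9  [-9]
27. n15.wid = false  [terminal]
28. n14.lab = "mu"  ["mu"]
29. n13.hot = 15  [len(B.lab) + 13]
30. n13.sig = 3  [len(B.lab) + 1]
31. n3.pre = "wrpu"  ["w" ++ E₀.live]
32. n2.hot = true  [D.live == true]
33. n2.idx = "pp"  ["pp"]
34. n0.hot = -3  [b.key - 13]
35. n0.sig = 26  [b.key * 2 + 6]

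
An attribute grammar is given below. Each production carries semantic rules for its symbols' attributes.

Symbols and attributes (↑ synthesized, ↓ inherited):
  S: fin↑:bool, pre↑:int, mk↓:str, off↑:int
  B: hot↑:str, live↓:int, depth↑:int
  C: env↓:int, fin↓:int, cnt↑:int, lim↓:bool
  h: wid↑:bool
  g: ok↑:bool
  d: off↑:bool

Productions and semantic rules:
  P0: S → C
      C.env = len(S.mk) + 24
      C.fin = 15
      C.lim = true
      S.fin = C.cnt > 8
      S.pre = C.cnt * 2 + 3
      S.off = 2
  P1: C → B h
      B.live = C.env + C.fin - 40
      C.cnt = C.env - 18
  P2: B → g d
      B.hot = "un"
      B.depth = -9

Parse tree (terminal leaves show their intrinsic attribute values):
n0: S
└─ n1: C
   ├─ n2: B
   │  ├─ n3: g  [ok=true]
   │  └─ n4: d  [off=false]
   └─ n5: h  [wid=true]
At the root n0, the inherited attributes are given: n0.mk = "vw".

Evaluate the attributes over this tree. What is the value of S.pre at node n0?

19

1. n0.mk = "vw"  [given at root]
2. n1.env = 26  [len(S.mk) + 24]
3. n1.fin = 15  [15]
4. n1.lim = true  [true]
5. n2.live = 1  [C.env + C.fin - 40]
6. n3.ok = true  [terminal]
7. n4.off = false  [terminal]
8. n2.hot = "un"  ["un"]
9. n2.depth = -9  [-9]
10. n5.wid = true  [terminal]
11. n1.cnt = 8  [C.env - 18]
12. n0.fin = false  [C.cnt > 8]
13. n0.pre = 19  [C.cnt * 2 + 3]
14. n0.off = 2  [2]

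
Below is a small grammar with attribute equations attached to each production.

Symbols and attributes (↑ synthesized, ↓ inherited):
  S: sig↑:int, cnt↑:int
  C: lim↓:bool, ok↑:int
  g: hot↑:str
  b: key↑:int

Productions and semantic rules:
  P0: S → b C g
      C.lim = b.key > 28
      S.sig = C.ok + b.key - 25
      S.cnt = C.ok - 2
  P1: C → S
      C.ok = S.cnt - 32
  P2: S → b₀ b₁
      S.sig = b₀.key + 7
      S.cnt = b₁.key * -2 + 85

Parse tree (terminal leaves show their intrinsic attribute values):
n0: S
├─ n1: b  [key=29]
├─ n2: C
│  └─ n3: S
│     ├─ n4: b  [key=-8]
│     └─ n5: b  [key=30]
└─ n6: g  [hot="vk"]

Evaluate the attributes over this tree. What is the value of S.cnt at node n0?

-9

1. n1.key = 29  [terminal]
2. n2.lim = true  [b.key > 28]
3. n4.key = -8  [terminal]
4. n5.key = 30  [terminal]
5. n3.sig = -1  [b₀.key + 7]
6. n3.cnt = 25  [b₁.key * -2 + 85]
7. n2.ok = -7  [S.cnt - 32]
8. n6.hot = "vk"  [terminal]
9. n0.sig = -3  [C.ok + b.key - 25]
10. n0.cnt = -9  [C.ok - 2]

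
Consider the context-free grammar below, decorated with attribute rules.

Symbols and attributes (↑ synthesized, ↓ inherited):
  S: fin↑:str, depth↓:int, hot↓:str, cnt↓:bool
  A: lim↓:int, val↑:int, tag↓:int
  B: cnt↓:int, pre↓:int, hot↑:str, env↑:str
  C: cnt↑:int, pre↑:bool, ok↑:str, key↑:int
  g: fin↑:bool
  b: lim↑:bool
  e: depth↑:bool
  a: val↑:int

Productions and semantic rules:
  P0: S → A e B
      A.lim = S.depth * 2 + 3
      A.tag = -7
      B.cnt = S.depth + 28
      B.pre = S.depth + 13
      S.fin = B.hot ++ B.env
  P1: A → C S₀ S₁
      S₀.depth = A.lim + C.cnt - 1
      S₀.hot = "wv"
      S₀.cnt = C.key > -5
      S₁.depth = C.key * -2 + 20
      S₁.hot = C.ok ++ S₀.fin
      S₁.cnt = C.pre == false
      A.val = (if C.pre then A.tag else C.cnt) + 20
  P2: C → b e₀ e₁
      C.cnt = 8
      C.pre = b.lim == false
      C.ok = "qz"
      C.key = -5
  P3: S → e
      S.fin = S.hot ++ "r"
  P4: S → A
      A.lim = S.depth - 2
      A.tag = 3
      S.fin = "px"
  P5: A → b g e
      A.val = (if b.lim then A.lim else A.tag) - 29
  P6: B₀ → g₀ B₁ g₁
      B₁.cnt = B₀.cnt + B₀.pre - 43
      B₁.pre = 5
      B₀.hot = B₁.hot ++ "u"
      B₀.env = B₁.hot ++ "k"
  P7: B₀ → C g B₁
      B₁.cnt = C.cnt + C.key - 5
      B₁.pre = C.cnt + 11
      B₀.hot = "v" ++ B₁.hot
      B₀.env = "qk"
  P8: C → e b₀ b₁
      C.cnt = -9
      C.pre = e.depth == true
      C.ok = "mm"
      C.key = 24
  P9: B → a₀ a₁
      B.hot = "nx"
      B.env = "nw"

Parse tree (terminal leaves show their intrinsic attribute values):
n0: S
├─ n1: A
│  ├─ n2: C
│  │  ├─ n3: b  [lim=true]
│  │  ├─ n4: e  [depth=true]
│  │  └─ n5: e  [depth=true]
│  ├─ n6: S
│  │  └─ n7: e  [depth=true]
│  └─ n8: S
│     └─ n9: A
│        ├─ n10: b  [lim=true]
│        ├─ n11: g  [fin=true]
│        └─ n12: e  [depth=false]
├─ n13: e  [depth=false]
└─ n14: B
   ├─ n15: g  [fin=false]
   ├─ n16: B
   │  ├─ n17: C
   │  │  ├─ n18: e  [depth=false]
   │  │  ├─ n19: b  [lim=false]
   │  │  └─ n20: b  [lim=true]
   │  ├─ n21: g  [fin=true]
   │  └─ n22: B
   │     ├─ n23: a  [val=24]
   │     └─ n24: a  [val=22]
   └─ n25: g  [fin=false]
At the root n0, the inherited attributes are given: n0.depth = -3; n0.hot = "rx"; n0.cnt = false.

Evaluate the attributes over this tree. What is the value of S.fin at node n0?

"vnxuvnxk"

1. n0.depth = -3  [given at root]
2. n0.hot = "rx"  [given at root]
3. n0.cnt = false  [given at root]
4. n1.lim = -3  [S.depth * 2 + 3]
5. n1.tag = -7  [-7]
6. n3.lim = true  [terminal]
7. n4.depth = true  [terminal]
8. n5.depth = true  [terminal]
9. n2.cnt = 8  [8]
10. n2.pre = false  [b.lim == false]
11. n2.ok = "qz"  ["qz"]
12. n2.key = -5  [-5]
13. n6.depth = 4  [A.lim + C.cnt - 1]
14. n6.hot = "wv"  ["wv"]
15. n6.cnt = false  [C.key > -5]
16. n7.depth = true  [terminal]
17. n6.fin = "wvr"  [S.hot ++ "r"]
18. n8.depth = 30  [C.key * -2 + 20]
19. n8.hot = "qzwvr"  [C.ok ++ S₀.fin]
20. n8.cnt = true  [C.pre == false]
21. n9.lim = 28  [S.depth - 2]
22. n9.tag = 3  [3]
23. n10.lim = true  [terminal]
24. n11.fin = true  [terminal]
25. n12.depth = false  [terminal]
26. n9.val = -1  [(if b.lim then A.lim else A.tag) - 29]
27. n8.fin = "px"  ["px"]
28. n1.val = 28  [(if C.pre then A.tag else C.cnt) + 20]
29. n13.depth = false  [terminal]
30. n14.cnt = 25  [S.depth + 28]
31. n14.pre = 10  [S.depth + 13]
32. n15.fin = false  [terminal]
33. n16.cnt = -8  [B₀.cnt + B₀.pre - 43]
34. n16.pre = 5  [5]
35. n18.depth = false  [terminal]
36. n19.lim = false  [terminal]
37. n20.lim = true  [terminal]
38. n17.cnt = -9  [-9]
39. n17.pre = false  [e.depth == true]
40. n17.ok = "mm"  ["mm"]
41. n17.key = 24  [24]
42. n21.fin = true  [terminal]
43. n22.cnt = 10  [C.cnt + C.key - 5]
44. n22.pre = 2  [C.cnt + 11]
45. n23.val = 24  [terminal]
46. n24.val = 22  [terminal]
47. n22.hot = "nx"  ["nx"]
48. n22.env = "nw"  ["nw"]
49. n16.hot = "vnx"  ["v" ++ B₁.hot]
50. n16.env = "qk"  ["qk"]
51. n25.fin = false  [terminal]
52. n14.hot = "vnxu"  [B₁.hot ++ "u"]
53. n14.env = "vnxk"  [B₁.hot ++ "k"]
54. n0.fin = "vnxuvnxk"  [B.hot ++ B.env]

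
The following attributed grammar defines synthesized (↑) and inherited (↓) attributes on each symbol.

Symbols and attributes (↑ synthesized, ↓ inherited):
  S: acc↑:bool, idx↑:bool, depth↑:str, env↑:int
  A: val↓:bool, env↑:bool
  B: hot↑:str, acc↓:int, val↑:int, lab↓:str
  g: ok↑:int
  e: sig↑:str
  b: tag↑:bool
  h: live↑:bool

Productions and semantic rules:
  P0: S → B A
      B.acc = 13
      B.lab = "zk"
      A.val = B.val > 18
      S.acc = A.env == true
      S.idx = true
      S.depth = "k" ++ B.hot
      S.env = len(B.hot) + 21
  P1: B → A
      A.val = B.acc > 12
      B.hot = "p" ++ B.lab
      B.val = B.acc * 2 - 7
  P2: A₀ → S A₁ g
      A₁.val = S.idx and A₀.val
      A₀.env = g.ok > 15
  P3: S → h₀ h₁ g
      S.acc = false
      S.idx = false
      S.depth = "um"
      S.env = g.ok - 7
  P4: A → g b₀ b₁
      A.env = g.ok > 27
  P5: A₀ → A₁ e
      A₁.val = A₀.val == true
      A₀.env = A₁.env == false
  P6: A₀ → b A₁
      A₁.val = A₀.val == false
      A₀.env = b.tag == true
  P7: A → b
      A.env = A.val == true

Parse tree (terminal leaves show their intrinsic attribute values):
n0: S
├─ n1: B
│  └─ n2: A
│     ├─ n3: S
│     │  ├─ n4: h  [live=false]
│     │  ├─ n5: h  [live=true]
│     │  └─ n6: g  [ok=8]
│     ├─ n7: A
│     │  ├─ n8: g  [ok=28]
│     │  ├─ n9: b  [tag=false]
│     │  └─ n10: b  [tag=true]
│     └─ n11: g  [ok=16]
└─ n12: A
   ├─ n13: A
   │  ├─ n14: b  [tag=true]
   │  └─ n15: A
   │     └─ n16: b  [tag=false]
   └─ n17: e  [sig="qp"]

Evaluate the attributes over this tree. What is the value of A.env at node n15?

false

1. n1.acc = 13  [13]
2. n1.lab = "zk"  ["zk"]
3. n2.val = true  [B.acc > 12]
4. n4.live = false  [terminal]
5. n5.live = true  [terminal]
6. n6.ok = 8  [terminal]
7. n3.acc = false  [false]
8. n3.idx = false  [false]
9. n3.depth = "um"  ["um"]
10. n3.env = 1  [g.ok - 7]
11. n7.val = false  [S.idx and A₀.val]
12. n8.ok = 28  [terminal]
13. n9.tag = false  [terminal]
14. n10.tag = true  [terminal]
15. n7.env = true  [g.ok > 27]
16. n11.ok = 16  [terminal]
17. n2.env = true  [g.ok > 15]
18. n1.hot = "pzk"  ["p" ++ B.lab]
19. n1.val = 19  [B.acc * 2 - 7]
20. n12.val = true  [B.val > 18]
21. n13.val = true  [A₀.val == true]
22. n14.tag = true  [terminal]
23. n15.val = false  [A₀.val == false]
24. n16.tag = false  [terminal]
25. n15.env = false  [A.val == true]
26. n13.env = true  [b.tag == true]
27. n17.sig = "qp"  [terminal]
28. n12.env = false  [A₁.env == false]
29. n0.acc = false  [A.env == true]
30. n0.idx = true  [true]
31. n0.depth = "kpzk"  ["k" ++ B.hot]
32. n0.env = 24  [len(B.hot) + 21]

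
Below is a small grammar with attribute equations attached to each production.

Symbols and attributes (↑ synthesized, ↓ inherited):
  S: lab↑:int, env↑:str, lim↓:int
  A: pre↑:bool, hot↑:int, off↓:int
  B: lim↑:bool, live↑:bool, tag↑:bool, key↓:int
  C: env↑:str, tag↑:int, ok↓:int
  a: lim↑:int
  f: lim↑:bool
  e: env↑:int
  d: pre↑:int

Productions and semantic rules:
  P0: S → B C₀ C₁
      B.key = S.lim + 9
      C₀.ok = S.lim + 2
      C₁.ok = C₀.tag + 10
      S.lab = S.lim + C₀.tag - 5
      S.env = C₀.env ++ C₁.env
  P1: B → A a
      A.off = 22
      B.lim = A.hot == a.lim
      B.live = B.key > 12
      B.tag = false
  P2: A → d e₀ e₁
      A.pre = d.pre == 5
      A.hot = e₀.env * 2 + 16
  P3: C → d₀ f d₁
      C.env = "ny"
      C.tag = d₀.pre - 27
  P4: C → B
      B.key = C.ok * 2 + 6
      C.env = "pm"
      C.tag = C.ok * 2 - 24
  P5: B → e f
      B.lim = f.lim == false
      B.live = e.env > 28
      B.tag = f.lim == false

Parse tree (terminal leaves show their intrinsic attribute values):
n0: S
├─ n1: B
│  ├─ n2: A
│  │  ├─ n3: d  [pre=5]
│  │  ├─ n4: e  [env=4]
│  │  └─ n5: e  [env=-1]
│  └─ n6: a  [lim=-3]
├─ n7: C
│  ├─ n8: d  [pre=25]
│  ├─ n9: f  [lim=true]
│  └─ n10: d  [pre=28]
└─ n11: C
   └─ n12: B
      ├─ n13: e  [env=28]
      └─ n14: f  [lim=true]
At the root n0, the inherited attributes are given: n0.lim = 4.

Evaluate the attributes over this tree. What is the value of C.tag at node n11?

1. n0.lim = 4  [given at root]
2. n1.key = 13  [S.lim + 9]
3. n2.off = 22  [22]
4. n3.pre = 5  [terminal]
5. n4.env = 4  [terminal]
6. n5.env = -1  [terminal]
7. n2.pre = true  [d.pre == 5]
8. n2.hot = 24  [e₀.env * 2 + 16]
9. n6.lim = -3  [terminal]
10. n1.lim = false  [A.hot == a.lim]
11. n1.live = true  [B.key > 12]
12. n1.tag = false  [false]
13. n7.ok = 6  [S.lim + 2]
14. n8.pre = 25  [terminal]
15. n9.lim = true  [terminal]
16. n10.pre = 28  [terminal]
17. n7.env = "ny"  ["ny"]
18. n7.tag = -2  [d₀.pre - 27]
19. n11.ok = 8  [C₀.tag + 10]
20. n12.key = 22  [C.ok * 2 + 6]
21. n13.env = 28  [terminal]
22. n14.lim = true  [terminal]
23. n12.lim = false  [f.lim == false]
24. n12.live = false  [e.env > 28]
25. n12.tag = false  [f.lim == false]
26. n11.env = "pm"  ["pm"]
27. n11.tag = -8  [C.ok * 2 - 24]
28. n0.lab = -3  [S.lim + C₀.tag - 5]
29. n0.env = "nypm"  [C₀.env ++ C₁.env]

-8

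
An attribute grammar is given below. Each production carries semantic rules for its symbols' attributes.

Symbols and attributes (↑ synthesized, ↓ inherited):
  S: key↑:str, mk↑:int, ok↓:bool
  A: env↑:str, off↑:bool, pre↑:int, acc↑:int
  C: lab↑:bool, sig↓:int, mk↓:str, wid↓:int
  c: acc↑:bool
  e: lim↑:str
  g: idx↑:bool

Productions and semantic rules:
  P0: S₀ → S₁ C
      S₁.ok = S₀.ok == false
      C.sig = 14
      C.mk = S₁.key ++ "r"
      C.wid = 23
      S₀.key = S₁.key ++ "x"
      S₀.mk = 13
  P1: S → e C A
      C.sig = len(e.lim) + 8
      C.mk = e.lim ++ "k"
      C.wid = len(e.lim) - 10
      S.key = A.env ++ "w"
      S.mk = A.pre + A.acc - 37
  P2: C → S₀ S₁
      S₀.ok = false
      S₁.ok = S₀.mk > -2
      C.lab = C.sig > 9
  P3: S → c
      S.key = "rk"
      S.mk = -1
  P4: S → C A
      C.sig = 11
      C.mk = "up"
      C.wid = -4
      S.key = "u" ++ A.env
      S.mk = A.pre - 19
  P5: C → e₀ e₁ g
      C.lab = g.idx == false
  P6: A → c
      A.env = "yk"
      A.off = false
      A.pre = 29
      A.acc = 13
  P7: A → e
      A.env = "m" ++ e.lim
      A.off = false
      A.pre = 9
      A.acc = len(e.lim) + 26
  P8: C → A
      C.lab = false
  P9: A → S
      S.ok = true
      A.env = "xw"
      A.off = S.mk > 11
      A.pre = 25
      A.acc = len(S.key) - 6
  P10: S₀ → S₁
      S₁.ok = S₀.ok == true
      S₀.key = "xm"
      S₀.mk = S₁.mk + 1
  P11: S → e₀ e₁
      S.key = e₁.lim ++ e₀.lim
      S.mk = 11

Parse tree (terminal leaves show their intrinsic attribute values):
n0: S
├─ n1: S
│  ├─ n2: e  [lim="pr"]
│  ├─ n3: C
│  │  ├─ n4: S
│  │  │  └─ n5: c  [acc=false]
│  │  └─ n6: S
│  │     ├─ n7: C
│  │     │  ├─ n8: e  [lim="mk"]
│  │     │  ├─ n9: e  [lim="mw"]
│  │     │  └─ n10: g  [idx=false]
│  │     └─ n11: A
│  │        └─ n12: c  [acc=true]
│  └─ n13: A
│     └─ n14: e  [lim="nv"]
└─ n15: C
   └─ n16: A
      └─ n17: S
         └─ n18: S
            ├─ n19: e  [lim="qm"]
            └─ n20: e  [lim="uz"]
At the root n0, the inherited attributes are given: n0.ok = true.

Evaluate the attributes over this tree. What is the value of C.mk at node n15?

"mnvwr"

1. n0.ok = true  [given at root]
2. n1.ok = false  [S₀.ok == false]
3. n2.lim = "pr"  [terminal]
4. n3.sig = 10  [len(e.lim) + 8]
5. n3.mk = "prk"  [e.lim ++ "k"]
6. n3.wid = -8  [len(e.lim) - 10]
7. n4.ok = false  [false]
8. n5.acc = false  [terminal]
9. n4.key = "rk"  ["rk"]
10. n4.mk = -1  [-1]
11. n6.ok = true  [S₀.mk > -2]
12. n7.sig = 11  [11]
13. n7.mk = "up"  ["up"]
14. n7.wid = -4  [-4]
15. n8.lim = "mk"  [terminal]
16. n9.lim = "mw"  [terminal]
17. n10.idx = false  [terminal]
18. n7.lab = true  [g.idx == false]
19. n12.acc = true  [terminal]
20. n11.env = "yk"  ["yk"]
21. n11.off = false  [false]
22. n11.pre = 29  [29]
23. n11.acc = 13  [13]
24. n6.key = "uyk"  ["u" ++ A.env]
25. n6.mk = 10  [A.pre - 19]
26. n3.lab = true  [C.sig > 9]
27. n14.lim = "nv"  [terminal]
28. n13.env = "mnv"  ["m" ++ e.lim]
29. n13.off = false  [false]
30. n13.pre = 9  [9]
31. n13.acc = 28  [len(e.lim) + 26]
32. n1.key = "mnvw"  [A.env ++ "w"]
33. n1.mk = 0  [A.pre + A.acc - 37]
34. n15.sig = 14  [14]
35. n15.mk = "mnvwr"  [S₁.key ++ "r"]
36. n15.wid = 23  [23]
37. n17.ok = true  [true]
38. n18.ok = true  [S₀.ok == true]
39. n19.lim = "qm"  [terminal]
40. n20.lim = "uz"  [terminal]
41. n18.key = "uzqm"  [e₁.lim ++ e₀.lim]
42. n18.mk = 11  [11]
43. n17.key = "xm"  ["xm"]
44. n17.mk = 12  [S₁.mk + 1]
45. n16.env = "xw"  ["xw"]
46. n16.off = true  [S.mk > 11]
47. n16.pre = 25  [25]
48. n16.acc = -4  [len(S.key) - 6]
49. n15.lab = false  [false]
50. n0.key = "mnvwx"  [S₁.key ++ "x"]
51. n0.mk = 13  [13]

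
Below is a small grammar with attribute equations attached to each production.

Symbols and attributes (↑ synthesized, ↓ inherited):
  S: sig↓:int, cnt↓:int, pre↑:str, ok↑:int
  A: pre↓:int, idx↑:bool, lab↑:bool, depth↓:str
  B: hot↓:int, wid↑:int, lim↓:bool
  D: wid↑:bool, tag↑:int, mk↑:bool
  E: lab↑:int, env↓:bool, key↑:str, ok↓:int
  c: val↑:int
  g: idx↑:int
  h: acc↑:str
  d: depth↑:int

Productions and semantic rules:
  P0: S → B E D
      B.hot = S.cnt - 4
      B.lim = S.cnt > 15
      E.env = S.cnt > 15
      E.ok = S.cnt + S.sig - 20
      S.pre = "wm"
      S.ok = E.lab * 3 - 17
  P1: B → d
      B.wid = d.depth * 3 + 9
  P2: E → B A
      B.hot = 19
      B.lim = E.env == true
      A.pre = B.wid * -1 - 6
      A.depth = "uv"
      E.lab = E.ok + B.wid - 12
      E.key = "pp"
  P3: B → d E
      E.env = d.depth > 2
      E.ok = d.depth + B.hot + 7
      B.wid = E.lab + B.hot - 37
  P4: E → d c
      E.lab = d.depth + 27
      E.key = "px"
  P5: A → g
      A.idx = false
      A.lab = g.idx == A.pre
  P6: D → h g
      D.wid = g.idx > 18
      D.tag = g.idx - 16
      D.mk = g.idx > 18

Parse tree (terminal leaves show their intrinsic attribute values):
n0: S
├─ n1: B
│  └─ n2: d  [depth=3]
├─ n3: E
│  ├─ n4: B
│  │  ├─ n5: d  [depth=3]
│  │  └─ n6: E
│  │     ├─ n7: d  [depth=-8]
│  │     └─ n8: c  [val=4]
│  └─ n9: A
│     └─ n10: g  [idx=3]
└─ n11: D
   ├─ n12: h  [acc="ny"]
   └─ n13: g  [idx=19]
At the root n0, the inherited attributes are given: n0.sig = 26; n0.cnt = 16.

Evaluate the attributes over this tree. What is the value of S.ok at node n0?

16

1. n0.sig = 26  [given at root]
2. n0.cnt = 16  [given at root]
3. n1.hot = 12  [S.cnt - 4]
4. n1.lim = true  [S.cnt > 15]
5. n2.depth = 3  [terminal]
6. n1.wid = 18  [d.depth * 3 + 9]
7. n3.env = true  [S.cnt > 15]
8. n3.ok = 22  [S.cnt + S.sig - 20]
9. n4.hot = 19  [19]
10. n4.lim = true  [E.env == true]
11. n5.depth = 3  [terminal]
12. n6.env = true  [d.depth > 2]
13. n6.ok = 29  [d.depth + B.hot + 7]
14. n7.depth = -8  [terminal]
15. n8.val = 4  [terminal]
16. n6.lab = 19  [d.depth + 27]
17. n6.key = "px"  ["px"]
18. n4.wid = 1  [E.lab + B.hot - 37]
19. n9.pre = -7  [B.wid * -1 - 6]
20. n9.depth = "uv"  ["uv"]
21. n10.idx = 3  [terminal]
22. n9.idx = false  [false]
23. n9.lab = false  [g.idx == A.pre]
24. n3.lab = 11  [E.ok + B.wid - 12]
25. n3.key = "pp"  ["pp"]
26. n12.acc = "ny"  [terminal]
27. n13.idx = 19  [terminal]
28. n11.wid = true  [g.idx > 18]
29. n11.tag = 3  [g.idx - 16]
30. n11.mk = true  [g.idx > 18]
31. n0.pre = "wm"  ["wm"]
32. n0.ok = 16  [E.lab * 3 - 17]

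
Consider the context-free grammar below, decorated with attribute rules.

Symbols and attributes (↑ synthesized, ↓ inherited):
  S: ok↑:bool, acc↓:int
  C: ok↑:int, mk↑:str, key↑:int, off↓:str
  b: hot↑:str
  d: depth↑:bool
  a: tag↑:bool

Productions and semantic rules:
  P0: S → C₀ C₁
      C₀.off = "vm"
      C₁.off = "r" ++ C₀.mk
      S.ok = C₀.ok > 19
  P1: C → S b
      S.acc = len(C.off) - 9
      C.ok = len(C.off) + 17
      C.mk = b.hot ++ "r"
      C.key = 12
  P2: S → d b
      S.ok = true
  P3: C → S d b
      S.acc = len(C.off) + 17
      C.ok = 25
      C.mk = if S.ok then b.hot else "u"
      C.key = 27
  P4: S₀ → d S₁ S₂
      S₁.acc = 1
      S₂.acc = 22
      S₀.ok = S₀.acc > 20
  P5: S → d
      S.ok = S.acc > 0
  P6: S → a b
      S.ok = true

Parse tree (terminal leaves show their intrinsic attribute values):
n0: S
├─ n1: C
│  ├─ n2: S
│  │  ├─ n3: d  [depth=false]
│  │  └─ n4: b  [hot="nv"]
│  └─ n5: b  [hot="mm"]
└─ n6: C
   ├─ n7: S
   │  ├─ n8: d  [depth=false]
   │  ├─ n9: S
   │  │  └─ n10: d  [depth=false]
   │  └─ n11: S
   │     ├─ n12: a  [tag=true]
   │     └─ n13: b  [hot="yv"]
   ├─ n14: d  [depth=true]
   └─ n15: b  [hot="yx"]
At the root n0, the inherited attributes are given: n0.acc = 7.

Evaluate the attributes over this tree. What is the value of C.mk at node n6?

"yx"

1. n0.acc = 7  [given at root]
2. n1.off = "vm"  ["vm"]
3. n2.acc = -7  [len(C.off) - 9]
4. n3.depth = false  [terminal]
5. n4.hot = "nv"  [terminal]
6. n2.ok = true  [true]
7. n5.hot = "mm"  [terminal]
8. n1.ok = 19  [len(C.off) + 17]
9. n1.mk = "mmr"  [b.hot ++ "r"]
10. n1.key = 12  [12]
11. n6.off = "rmmr"  ["r" ++ C₀.mk]
12. n7.acc = 21  [len(C.off) + 17]
13. n8.depth = false  [terminal]
14. n9.acc = 1  [1]
15. n10.depth = false  [terminal]
16. n9.ok = true  [S.acc > 0]
17. n11.acc = 22  [22]
18. n12.tag = true  [terminal]
19. n13.hot = "yv"  [terminal]
20. n11.ok = true  [true]
21. n7.ok = true  [S₀.acc > 20]
22. n14.depth = true  [terminal]
23. n15.hot = "yx"  [terminal]
24. n6.ok = 25  [25]
25. n6.mk = "yx"  [if S.ok then b.hot else "u"]
26. n6.key = 27  [27]
27. n0.ok = false  [C₀.ok > 19]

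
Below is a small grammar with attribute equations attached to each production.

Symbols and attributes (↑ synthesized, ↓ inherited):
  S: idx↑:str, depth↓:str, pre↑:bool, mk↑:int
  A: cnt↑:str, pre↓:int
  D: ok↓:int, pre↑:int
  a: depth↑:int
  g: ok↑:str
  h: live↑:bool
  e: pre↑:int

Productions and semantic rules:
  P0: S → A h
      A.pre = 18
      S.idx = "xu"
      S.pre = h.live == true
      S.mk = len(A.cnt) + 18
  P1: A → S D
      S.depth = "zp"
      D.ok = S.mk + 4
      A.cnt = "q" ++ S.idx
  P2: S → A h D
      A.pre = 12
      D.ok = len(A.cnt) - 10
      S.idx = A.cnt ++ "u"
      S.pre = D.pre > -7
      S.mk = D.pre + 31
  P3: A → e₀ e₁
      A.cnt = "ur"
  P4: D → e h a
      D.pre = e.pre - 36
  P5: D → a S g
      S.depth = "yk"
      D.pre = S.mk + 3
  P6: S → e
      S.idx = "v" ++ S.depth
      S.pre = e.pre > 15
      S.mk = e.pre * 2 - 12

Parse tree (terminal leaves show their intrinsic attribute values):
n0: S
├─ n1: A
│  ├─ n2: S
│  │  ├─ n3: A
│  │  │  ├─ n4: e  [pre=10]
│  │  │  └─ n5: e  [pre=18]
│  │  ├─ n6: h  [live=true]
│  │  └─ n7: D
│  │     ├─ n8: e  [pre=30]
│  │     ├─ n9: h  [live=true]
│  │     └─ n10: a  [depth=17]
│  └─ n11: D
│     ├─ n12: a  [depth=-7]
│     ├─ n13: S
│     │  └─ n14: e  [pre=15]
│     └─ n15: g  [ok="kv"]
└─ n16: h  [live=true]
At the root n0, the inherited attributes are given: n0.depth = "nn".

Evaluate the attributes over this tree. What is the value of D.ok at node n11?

1. n0.depth = "nn"  [given at root]
2. n1.pre = 18  [18]
3. n2.depth = "zp"  ["zp"]
4. n3.pre = 12  [12]
5. n4.pre = 10  [terminal]
6. n5.pre = 18  [terminal]
7. n3.cnt = "ur"  ["ur"]
8. n6.live = true  [terminal]
9. n7.ok = -8  [len(A.cnt) - 10]
10. n8.pre = 30  [terminal]
11. n9.live = true  [terminal]
12. n10.depth = 17  [terminal]
13. n7.pre = -6  [e.pre - 36]
14. n2.idx = "uru"  [A.cnt ++ "u"]
15. n2.pre = true  [D.pre > -7]
16. n2.mk = 25  [D.pre + 31]
17. n11.ok = 29  [S.mk + 4]
18. n12.depth = -7  [terminal]
19. n13.depth = "yk"  ["yk"]
20. n14.pre = 15  [terminal]
21. n13.idx = "vyk"  ["v" ++ S.depth]
22. n13.pre = false  [e.pre > 15]
23. n13.mk = 18  [e.pre * 2 - 12]
24. n15.ok = "kv"  [terminal]
25. n11.pre = 21  [S.mk + 3]
26. n1.cnt = "quru"  ["q" ++ S.idx]
27. n16.live = true  [terminal]
28. n0.idx = "xu"  ["xu"]
29. n0.pre = true  [h.live == true]
30. n0.mk = 22  [len(A.cnt) + 18]

29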